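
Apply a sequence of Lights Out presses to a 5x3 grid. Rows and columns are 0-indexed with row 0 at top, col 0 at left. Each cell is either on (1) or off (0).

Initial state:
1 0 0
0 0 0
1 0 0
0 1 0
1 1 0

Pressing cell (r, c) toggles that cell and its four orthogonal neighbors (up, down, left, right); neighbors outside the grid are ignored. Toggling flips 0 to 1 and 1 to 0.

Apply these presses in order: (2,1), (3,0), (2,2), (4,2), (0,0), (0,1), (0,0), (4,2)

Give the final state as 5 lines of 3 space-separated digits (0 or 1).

Answer: 0 1 1
0 0 1
1 0 0
1 1 1
0 1 0

Derivation:
After press 1 at (2,1):
1 0 0
0 1 0
0 1 1
0 0 0
1 1 0

After press 2 at (3,0):
1 0 0
0 1 0
1 1 1
1 1 0
0 1 0

After press 3 at (2,2):
1 0 0
0 1 1
1 0 0
1 1 1
0 1 0

After press 4 at (4,2):
1 0 0
0 1 1
1 0 0
1 1 0
0 0 1

After press 5 at (0,0):
0 1 0
1 1 1
1 0 0
1 1 0
0 0 1

After press 6 at (0,1):
1 0 1
1 0 1
1 0 0
1 1 0
0 0 1

After press 7 at (0,0):
0 1 1
0 0 1
1 0 0
1 1 0
0 0 1

After press 8 at (4,2):
0 1 1
0 0 1
1 0 0
1 1 1
0 1 0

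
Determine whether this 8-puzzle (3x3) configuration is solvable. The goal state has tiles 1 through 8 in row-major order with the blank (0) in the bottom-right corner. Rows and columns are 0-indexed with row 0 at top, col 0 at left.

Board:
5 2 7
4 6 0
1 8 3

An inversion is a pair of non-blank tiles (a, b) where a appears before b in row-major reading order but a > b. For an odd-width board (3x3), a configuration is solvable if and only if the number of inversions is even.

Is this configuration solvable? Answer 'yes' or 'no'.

Answer: yes

Derivation:
Inversions (pairs i<j in row-major order where tile[i] > tile[j] > 0): 14
14 is even, so the puzzle is solvable.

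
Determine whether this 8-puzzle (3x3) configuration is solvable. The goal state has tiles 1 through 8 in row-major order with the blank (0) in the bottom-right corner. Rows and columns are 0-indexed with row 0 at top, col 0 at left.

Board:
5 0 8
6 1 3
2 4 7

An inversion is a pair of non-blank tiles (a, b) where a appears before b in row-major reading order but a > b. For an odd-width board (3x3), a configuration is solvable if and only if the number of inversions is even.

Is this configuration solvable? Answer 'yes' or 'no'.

Inversions (pairs i<j in row-major order where tile[i] > tile[j] > 0): 15
15 is odd, so the puzzle is not solvable.

Answer: no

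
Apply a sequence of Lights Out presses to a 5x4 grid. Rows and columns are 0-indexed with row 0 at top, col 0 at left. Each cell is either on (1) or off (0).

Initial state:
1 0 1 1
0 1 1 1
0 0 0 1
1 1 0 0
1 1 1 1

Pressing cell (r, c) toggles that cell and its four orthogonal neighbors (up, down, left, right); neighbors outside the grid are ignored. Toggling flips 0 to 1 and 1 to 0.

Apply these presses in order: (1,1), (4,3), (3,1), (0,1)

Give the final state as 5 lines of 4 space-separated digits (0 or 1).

Answer: 0 0 0 1
1 1 0 1
0 0 0 1
0 0 1 1
1 0 0 0

Derivation:
After press 1 at (1,1):
1 1 1 1
1 0 0 1
0 1 0 1
1 1 0 0
1 1 1 1

After press 2 at (4,3):
1 1 1 1
1 0 0 1
0 1 0 1
1 1 0 1
1 1 0 0

After press 3 at (3,1):
1 1 1 1
1 0 0 1
0 0 0 1
0 0 1 1
1 0 0 0

After press 4 at (0,1):
0 0 0 1
1 1 0 1
0 0 0 1
0 0 1 1
1 0 0 0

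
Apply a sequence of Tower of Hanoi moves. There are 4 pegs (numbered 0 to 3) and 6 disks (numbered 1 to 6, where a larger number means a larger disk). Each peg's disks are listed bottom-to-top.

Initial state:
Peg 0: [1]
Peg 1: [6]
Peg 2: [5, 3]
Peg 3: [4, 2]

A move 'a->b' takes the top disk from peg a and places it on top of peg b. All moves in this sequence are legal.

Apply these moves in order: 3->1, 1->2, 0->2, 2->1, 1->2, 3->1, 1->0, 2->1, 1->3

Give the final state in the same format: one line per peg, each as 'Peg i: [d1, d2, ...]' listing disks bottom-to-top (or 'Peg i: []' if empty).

Answer: Peg 0: [4]
Peg 1: [6]
Peg 2: [5, 3, 2]
Peg 3: [1]

Derivation:
After move 1 (3->1):
Peg 0: [1]
Peg 1: [6, 2]
Peg 2: [5, 3]
Peg 3: [4]

After move 2 (1->2):
Peg 0: [1]
Peg 1: [6]
Peg 2: [5, 3, 2]
Peg 3: [4]

After move 3 (0->2):
Peg 0: []
Peg 1: [6]
Peg 2: [5, 3, 2, 1]
Peg 3: [4]

After move 4 (2->1):
Peg 0: []
Peg 1: [6, 1]
Peg 2: [5, 3, 2]
Peg 3: [4]

After move 5 (1->2):
Peg 0: []
Peg 1: [6]
Peg 2: [5, 3, 2, 1]
Peg 3: [4]

After move 6 (3->1):
Peg 0: []
Peg 1: [6, 4]
Peg 2: [5, 3, 2, 1]
Peg 3: []

After move 7 (1->0):
Peg 0: [4]
Peg 1: [6]
Peg 2: [5, 3, 2, 1]
Peg 3: []

After move 8 (2->1):
Peg 0: [4]
Peg 1: [6, 1]
Peg 2: [5, 3, 2]
Peg 3: []

After move 9 (1->3):
Peg 0: [4]
Peg 1: [6]
Peg 2: [5, 3, 2]
Peg 3: [1]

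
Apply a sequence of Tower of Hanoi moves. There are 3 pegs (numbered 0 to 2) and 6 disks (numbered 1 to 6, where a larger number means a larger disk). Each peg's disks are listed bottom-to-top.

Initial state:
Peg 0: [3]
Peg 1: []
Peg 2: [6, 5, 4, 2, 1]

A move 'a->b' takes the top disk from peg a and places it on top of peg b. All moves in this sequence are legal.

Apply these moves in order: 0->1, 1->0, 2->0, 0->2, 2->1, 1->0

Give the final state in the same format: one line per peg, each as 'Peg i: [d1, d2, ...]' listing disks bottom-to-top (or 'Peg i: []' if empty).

Answer: Peg 0: [3, 1]
Peg 1: []
Peg 2: [6, 5, 4, 2]

Derivation:
After move 1 (0->1):
Peg 0: []
Peg 1: [3]
Peg 2: [6, 5, 4, 2, 1]

After move 2 (1->0):
Peg 0: [3]
Peg 1: []
Peg 2: [6, 5, 4, 2, 1]

After move 3 (2->0):
Peg 0: [3, 1]
Peg 1: []
Peg 2: [6, 5, 4, 2]

After move 4 (0->2):
Peg 0: [3]
Peg 1: []
Peg 2: [6, 5, 4, 2, 1]

After move 5 (2->1):
Peg 0: [3]
Peg 1: [1]
Peg 2: [6, 5, 4, 2]

After move 6 (1->0):
Peg 0: [3, 1]
Peg 1: []
Peg 2: [6, 5, 4, 2]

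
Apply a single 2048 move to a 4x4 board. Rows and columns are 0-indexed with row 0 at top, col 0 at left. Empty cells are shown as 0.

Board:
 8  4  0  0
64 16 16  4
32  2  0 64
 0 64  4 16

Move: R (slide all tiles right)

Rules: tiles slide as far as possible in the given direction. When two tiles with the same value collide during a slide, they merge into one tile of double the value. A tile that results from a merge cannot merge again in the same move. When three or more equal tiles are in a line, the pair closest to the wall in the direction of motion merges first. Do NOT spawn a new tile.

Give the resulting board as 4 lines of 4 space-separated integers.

Answer:  0  0  8  4
 0 64 32  4
 0 32  2 64
 0 64  4 16

Derivation:
Slide right:
row 0: [8, 4, 0, 0] -> [0, 0, 8, 4]
row 1: [64, 16, 16, 4] -> [0, 64, 32, 4]
row 2: [32, 2, 0, 64] -> [0, 32, 2, 64]
row 3: [0, 64, 4, 16] -> [0, 64, 4, 16]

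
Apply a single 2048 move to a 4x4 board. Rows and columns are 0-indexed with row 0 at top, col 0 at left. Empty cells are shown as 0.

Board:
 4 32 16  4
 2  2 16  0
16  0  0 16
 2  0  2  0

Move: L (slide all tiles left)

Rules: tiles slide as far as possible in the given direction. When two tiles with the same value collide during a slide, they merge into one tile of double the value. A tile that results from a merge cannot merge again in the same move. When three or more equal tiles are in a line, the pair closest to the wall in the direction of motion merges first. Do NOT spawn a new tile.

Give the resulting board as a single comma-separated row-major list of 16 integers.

Slide left:
row 0: [4, 32, 16, 4] -> [4, 32, 16, 4]
row 1: [2, 2, 16, 0] -> [4, 16, 0, 0]
row 2: [16, 0, 0, 16] -> [32, 0, 0, 0]
row 3: [2, 0, 2, 0] -> [4, 0, 0, 0]

Answer: 4, 32, 16, 4, 4, 16, 0, 0, 32, 0, 0, 0, 4, 0, 0, 0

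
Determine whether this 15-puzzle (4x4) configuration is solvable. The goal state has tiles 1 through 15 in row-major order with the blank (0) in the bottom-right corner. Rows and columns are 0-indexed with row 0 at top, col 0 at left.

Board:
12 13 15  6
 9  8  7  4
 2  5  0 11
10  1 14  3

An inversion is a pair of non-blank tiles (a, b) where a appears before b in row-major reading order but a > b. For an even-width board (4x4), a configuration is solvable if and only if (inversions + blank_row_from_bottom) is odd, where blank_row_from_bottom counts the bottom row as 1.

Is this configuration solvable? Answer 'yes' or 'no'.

Inversions: 69
Blank is in row 2 (0-indexed from top), which is row 2 counting from the bottom (bottom = 1).
69 + 2 = 71, which is odd, so the puzzle is solvable.

Answer: yes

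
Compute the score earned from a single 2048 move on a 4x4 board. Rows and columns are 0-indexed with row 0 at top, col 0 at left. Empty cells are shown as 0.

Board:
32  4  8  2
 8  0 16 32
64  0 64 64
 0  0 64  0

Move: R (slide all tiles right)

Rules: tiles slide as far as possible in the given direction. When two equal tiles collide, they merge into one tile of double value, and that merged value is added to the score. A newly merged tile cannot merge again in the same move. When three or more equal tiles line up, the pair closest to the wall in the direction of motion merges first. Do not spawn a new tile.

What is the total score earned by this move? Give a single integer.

Answer: 128

Derivation:
Slide right:
row 0: [32, 4, 8, 2] -> [32, 4, 8, 2]  score +0 (running 0)
row 1: [8, 0, 16, 32] -> [0, 8, 16, 32]  score +0 (running 0)
row 2: [64, 0, 64, 64] -> [0, 0, 64, 128]  score +128 (running 128)
row 3: [0, 0, 64, 0] -> [0, 0, 0, 64]  score +0 (running 128)
Board after move:
 32   4   8   2
  0   8  16  32
  0   0  64 128
  0   0   0  64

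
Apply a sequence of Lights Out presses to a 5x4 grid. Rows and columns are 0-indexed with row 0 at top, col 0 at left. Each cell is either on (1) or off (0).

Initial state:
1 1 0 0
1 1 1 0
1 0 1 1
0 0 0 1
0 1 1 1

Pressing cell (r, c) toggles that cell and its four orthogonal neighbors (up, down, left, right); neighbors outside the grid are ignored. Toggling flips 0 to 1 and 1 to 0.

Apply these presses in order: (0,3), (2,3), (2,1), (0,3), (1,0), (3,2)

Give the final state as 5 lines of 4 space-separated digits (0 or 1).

After press 1 at (0,3):
1 1 1 1
1 1 1 1
1 0 1 1
0 0 0 1
0 1 1 1

After press 2 at (2,3):
1 1 1 1
1 1 1 0
1 0 0 0
0 0 0 0
0 1 1 1

After press 3 at (2,1):
1 1 1 1
1 0 1 0
0 1 1 0
0 1 0 0
0 1 1 1

After press 4 at (0,3):
1 1 0 0
1 0 1 1
0 1 1 0
0 1 0 0
0 1 1 1

After press 5 at (1,0):
0 1 0 0
0 1 1 1
1 1 1 0
0 1 0 0
0 1 1 1

After press 6 at (3,2):
0 1 0 0
0 1 1 1
1 1 0 0
0 0 1 1
0 1 0 1

Answer: 0 1 0 0
0 1 1 1
1 1 0 0
0 0 1 1
0 1 0 1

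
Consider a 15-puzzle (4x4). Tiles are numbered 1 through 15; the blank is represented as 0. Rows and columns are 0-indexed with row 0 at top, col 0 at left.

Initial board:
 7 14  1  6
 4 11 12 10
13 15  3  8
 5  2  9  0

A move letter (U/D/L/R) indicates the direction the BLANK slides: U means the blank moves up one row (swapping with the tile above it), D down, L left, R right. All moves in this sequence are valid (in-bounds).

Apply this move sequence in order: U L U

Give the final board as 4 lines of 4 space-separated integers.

After move 1 (U):
 7 14  1  6
 4 11 12 10
13 15  3  0
 5  2  9  8

After move 2 (L):
 7 14  1  6
 4 11 12 10
13 15  0  3
 5  2  9  8

After move 3 (U):
 7 14  1  6
 4 11  0 10
13 15 12  3
 5  2  9  8

Answer:  7 14  1  6
 4 11  0 10
13 15 12  3
 5  2  9  8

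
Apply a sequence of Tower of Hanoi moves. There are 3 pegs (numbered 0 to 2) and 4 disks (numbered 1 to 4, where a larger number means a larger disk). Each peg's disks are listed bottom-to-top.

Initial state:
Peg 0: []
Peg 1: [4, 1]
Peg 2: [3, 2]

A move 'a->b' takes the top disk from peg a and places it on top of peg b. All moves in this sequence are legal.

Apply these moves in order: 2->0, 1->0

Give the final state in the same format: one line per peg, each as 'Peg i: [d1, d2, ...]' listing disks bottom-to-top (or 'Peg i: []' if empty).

After move 1 (2->0):
Peg 0: [2]
Peg 1: [4, 1]
Peg 2: [3]

After move 2 (1->0):
Peg 0: [2, 1]
Peg 1: [4]
Peg 2: [3]

Answer: Peg 0: [2, 1]
Peg 1: [4]
Peg 2: [3]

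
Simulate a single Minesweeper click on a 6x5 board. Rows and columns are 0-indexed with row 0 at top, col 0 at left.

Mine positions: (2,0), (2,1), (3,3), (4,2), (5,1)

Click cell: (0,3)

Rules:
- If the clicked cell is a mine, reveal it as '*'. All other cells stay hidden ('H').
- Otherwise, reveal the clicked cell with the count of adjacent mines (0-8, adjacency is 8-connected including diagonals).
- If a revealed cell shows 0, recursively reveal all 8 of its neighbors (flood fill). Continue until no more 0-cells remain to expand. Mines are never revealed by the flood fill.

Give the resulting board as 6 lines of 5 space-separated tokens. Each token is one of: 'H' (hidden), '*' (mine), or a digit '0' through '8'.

0 0 0 0 0
2 2 1 0 0
H H 2 1 1
H H H H H
H H H H H
H H H H H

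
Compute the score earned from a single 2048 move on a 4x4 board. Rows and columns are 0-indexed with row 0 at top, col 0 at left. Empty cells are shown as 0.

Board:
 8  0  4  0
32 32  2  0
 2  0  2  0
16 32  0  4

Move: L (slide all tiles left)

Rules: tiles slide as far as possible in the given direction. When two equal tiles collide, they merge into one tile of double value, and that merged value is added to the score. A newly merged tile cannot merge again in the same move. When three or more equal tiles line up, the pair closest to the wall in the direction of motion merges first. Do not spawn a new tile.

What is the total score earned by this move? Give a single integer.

Slide left:
row 0: [8, 0, 4, 0] -> [8, 4, 0, 0]  score +0 (running 0)
row 1: [32, 32, 2, 0] -> [64, 2, 0, 0]  score +64 (running 64)
row 2: [2, 0, 2, 0] -> [4, 0, 0, 0]  score +4 (running 68)
row 3: [16, 32, 0, 4] -> [16, 32, 4, 0]  score +0 (running 68)
Board after move:
 8  4  0  0
64  2  0  0
 4  0  0  0
16 32  4  0

Answer: 68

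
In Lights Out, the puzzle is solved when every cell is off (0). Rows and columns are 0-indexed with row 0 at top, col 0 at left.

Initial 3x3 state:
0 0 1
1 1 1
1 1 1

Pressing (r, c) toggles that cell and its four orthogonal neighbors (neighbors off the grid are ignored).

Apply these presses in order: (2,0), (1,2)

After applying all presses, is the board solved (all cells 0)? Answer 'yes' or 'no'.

After press 1 at (2,0):
0 0 1
0 1 1
0 0 1

After press 2 at (1,2):
0 0 0
0 0 0
0 0 0

Lights still on: 0

Answer: yes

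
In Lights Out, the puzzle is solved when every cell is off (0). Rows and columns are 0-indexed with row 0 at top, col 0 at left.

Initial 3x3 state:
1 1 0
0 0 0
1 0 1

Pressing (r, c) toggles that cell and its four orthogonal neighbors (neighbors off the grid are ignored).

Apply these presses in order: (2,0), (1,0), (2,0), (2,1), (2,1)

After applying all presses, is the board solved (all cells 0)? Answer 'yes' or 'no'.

After press 1 at (2,0):
1 1 0
1 0 0
0 1 1

After press 2 at (1,0):
0 1 0
0 1 0
1 1 1

After press 3 at (2,0):
0 1 0
1 1 0
0 0 1

After press 4 at (2,1):
0 1 0
1 0 0
1 1 0

After press 5 at (2,1):
0 1 0
1 1 0
0 0 1

Lights still on: 4

Answer: no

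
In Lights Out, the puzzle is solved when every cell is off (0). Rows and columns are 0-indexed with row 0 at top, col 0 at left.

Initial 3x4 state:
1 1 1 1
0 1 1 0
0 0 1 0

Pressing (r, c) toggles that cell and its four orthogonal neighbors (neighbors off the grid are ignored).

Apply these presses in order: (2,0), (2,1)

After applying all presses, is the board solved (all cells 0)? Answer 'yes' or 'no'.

After press 1 at (2,0):
1 1 1 1
1 1 1 0
1 1 1 0

After press 2 at (2,1):
1 1 1 1
1 0 1 0
0 0 0 0

Lights still on: 6

Answer: no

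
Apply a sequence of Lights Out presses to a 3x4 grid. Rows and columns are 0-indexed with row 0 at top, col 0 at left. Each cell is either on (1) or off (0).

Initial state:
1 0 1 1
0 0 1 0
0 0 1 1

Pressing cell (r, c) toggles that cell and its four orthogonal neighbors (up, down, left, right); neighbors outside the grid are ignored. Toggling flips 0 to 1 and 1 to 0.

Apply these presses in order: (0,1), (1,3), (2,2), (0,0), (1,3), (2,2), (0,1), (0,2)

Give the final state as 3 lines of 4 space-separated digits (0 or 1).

After press 1 at (0,1):
0 1 0 1
0 1 1 0
0 0 1 1

After press 2 at (1,3):
0 1 0 0
0 1 0 1
0 0 1 0

After press 3 at (2,2):
0 1 0 0
0 1 1 1
0 1 0 1

After press 4 at (0,0):
1 0 0 0
1 1 1 1
0 1 0 1

After press 5 at (1,3):
1 0 0 1
1 1 0 0
0 1 0 0

After press 6 at (2,2):
1 0 0 1
1 1 1 0
0 0 1 1

After press 7 at (0,1):
0 1 1 1
1 0 1 0
0 0 1 1

After press 8 at (0,2):
0 0 0 0
1 0 0 0
0 0 1 1

Answer: 0 0 0 0
1 0 0 0
0 0 1 1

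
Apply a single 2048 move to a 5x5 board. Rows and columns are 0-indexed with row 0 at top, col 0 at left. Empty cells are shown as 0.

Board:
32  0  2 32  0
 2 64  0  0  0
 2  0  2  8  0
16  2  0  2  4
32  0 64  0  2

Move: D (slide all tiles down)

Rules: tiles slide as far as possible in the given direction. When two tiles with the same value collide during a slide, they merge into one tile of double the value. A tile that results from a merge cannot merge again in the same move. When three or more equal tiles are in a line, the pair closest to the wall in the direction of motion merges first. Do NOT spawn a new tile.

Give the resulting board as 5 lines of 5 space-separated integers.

Answer:  0  0  0  0  0
32  0  0  0  0
 4  0  0 32  0
16 64  4  8  4
32  2 64  2  2

Derivation:
Slide down:
col 0: [32, 2, 2, 16, 32] -> [0, 32, 4, 16, 32]
col 1: [0, 64, 0, 2, 0] -> [0, 0, 0, 64, 2]
col 2: [2, 0, 2, 0, 64] -> [0, 0, 0, 4, 64]
col 3: [32, 0, 8, 2, 0] -> [0, 0, 32, 8, 2]
col 4: [0, 0, 0, 4, 2] -> [0, 0, 0, 4, 2]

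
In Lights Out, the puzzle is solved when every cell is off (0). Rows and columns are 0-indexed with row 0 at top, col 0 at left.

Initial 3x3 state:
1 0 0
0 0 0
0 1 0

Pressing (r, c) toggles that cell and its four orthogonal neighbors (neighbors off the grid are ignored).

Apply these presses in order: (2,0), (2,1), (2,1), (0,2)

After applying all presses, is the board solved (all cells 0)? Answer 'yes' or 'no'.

Answer: no

Derivation:
After press 1 at (2,0):
1 0 0
1 0 0
1 0 0

After press 2 at (2,1):
1 0 0
1 1 0
0 1 1

After press 3 at (2,1):
1 0 0
1 0 0
1 0 0

After press 4 at (0,2):
1 1 1
1 0 1
1 0 0

Lights still on: 6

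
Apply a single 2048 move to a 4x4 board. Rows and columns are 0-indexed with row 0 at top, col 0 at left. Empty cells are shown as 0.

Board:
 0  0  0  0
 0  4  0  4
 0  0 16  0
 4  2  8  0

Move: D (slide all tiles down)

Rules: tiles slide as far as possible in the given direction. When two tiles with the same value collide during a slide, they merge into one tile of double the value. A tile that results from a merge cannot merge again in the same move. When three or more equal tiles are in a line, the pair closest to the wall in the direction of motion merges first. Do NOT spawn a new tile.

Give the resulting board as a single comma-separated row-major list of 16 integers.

Answer: 0, 0, 0, 0, 0, 0, 0, 0, 0, 4, 16, 0, 4, 2, 8, 4

Derivation:
Slide down:
col 0: [0, 0, 0, 4] -> [0, 0, 0, 4]
col 1: [0, 4, 0, 2] -> [0, 0, 4, 2]
col 2: [0, 0, 16, 8] -> [0, 0, 16, 8]
col 3: [0, 4, 0, 0] -> [0, 0, 0, 4]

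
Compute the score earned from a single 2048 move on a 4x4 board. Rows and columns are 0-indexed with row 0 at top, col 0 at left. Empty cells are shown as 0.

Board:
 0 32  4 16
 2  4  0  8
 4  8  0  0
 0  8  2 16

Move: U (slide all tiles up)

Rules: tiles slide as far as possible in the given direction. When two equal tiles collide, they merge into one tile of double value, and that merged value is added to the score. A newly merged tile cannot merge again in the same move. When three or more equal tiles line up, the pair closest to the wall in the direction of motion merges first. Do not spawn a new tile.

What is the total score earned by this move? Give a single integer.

Answer: 16

Derivation:
Slide up:
col 0: [0, 2, 4, 0] -> [2, 4, 0, 0]  score +0 (running 0)
col 1: [32, 4, 8, 8] -> [32, 4, 16, 0]  score +16 (running 16)
col 2: [4, 0, 0, 2] -> [4, 2, 0, 0]  score +0 (running 16)
col 3: [16, 8, 0, 16] -> [16, 8, 16, 0]  score +0 (running 16)
Board after move:
 2 32  4 16
 4  4  2  8
 0 16  0 16
 0  0  0  0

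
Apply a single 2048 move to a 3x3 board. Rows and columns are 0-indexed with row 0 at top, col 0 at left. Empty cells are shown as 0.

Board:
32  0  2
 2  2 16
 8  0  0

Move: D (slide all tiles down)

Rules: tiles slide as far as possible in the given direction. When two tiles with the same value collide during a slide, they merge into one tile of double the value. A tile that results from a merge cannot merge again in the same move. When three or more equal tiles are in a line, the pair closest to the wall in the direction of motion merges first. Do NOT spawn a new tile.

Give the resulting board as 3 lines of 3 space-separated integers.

Slide down:
col 0: [32, 2, 8] -> [32, 2, 8]
col 1: [0, 2, 0] -> [0, 0, 2]
col 2: [2, 16, 0] -> [0, 2, 16]

Answer: 32  0  0
 2  0  2
 8  2 16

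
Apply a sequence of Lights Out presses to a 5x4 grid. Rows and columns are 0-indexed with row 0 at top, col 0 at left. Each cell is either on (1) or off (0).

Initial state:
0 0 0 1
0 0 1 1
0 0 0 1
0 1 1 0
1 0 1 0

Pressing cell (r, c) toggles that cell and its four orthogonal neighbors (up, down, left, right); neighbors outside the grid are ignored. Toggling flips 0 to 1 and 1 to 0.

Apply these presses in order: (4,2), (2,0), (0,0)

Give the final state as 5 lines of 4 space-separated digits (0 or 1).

Answer: 1 1 0 1
0 0 1 1
1 1 0 1
1 1 0 0
1 1 0 1

Derivation:
After press 1 at (4,2):
0 0 0 1
0 0 1 1
0 0 0 1
0 1 0 0
1 1 0 1

After press 2 at (2,0):
0 0 0 1
1 0 1 1
1 1 0 1
1 1 0 0
1 1 0 1

After press 3 at (0,0):
1 1 0 1
0 0 1 1
1 1 0 1
1 1 0 0
1 1 0 1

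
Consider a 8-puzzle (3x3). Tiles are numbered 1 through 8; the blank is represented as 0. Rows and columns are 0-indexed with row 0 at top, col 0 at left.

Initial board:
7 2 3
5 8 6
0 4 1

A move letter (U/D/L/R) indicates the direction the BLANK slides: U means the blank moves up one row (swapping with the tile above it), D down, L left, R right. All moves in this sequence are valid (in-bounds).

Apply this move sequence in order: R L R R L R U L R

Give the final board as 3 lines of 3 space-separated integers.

After move 1 (R):
7 2 3
5 8 6
4 0 1

After move 2 (L):
7 2 3
5 8 6
0 4 1

After move 3 (R):
7 2 3
5 8 6
4 0 1

After move 4 (R):
7 2 3
5 8 6
4 1 0

After move 5 (L):
7 2 3
5 8 6
4 0 1

After move 6 (R):
7 2 3
5 8 6
4 1 0

After move 7 (U):
7 2 3
5 8 0
4 1 6

After move 8 (L):
7 2 3
5 0 8
4 1 6

After move 9 (R):
7 2 3
5 8 0
4 1 6

Answer: 7 2 3
5 8 0
4 1 6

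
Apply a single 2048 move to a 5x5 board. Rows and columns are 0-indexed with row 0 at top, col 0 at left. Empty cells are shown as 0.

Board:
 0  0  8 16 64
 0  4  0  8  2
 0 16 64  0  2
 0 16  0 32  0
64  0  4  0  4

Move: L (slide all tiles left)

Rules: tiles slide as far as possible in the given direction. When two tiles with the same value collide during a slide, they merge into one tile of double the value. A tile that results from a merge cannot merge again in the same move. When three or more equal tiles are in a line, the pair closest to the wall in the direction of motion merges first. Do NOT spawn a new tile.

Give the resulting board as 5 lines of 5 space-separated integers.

Slide left:
row 0: [0, 0, 8, 16, 64] -> [8, 16, 64, 0, 0]
row 1: [0, 4, 0, 8, 2] -> [4, 8, 2, 0, 0]
row 2: [0, 16, 64, 0, 2] -> [16, 64, 2, 0, 0]
row 3: [0, 16, 0, 32, 0] -> [16, 32, 0, 0, 0]
row 4: [64, 0, 4, 0, 4] -> [64, 8, 0, 0, 0]

Answer:  8 16 64  0  0
 4  8  2  0  0
16 64  2  0  0
16 32  0  0  0
64  8  0  0  0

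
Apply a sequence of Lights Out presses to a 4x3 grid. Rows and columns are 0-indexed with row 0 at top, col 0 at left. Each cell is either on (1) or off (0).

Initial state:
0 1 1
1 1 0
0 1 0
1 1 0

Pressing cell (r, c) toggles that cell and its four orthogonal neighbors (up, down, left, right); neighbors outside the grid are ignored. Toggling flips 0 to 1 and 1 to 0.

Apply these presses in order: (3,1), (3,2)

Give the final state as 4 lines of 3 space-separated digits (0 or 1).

After press 1 at (3,1):
0 1 1
1 1 0
0 0 0
0 0 1

After press 2 at (3,2):
0 1 1
1 1 0
0 0 1
0 1 0

Answer: 0 1 1
1 1 0
0 0 1
0 1 0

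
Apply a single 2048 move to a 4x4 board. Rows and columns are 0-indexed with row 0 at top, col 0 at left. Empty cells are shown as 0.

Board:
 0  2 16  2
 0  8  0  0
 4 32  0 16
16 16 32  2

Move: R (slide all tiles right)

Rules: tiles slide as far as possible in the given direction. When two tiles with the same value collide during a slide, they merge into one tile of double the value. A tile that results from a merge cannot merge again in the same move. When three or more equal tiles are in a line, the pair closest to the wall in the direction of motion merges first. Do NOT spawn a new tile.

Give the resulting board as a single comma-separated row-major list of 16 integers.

Slide right:
row 0: [0, 2, 16, 2] -> [0, 2, 16, 2]
row 1: [0, 8, 0, 0] -> [0, 0, 0, 8]
row 2: [4, 32, 0, 16] -> [0, 4, 32, 16]
row 3: [16, 16, 32, 2] -> [0, 32, 32, 2]

Answer: 0, 2, 16, 2, 0, 0, 0, 8, 0, 4, 32, 16, 0, 32, 32, 2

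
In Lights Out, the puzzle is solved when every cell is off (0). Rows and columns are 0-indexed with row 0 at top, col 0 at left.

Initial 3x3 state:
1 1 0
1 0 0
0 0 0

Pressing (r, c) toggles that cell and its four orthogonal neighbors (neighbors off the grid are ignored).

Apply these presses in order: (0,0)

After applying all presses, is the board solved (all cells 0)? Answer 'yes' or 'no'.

After press 1 at (0,0):
0 0 0
0 0 0
0 0 0

Lights still on: 0

Answer: yes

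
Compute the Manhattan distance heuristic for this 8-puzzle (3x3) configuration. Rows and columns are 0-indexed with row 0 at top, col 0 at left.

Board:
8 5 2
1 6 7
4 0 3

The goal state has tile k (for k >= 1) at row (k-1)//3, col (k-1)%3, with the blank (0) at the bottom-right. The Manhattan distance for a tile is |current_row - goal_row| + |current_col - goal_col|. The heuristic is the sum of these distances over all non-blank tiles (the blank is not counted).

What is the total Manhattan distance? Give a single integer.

Tile 8: at (0,0), goal (2,1), distance |0-2|+|0-1| = 3
Tile 5: at (0,1), goal (1,1), distance |0-1|+|1-1| = 1
Tile 2: at (0,2), goal (0,1), distance |0-0|+|2-1| = 1
Tile 1: at (1,0), goal (0,0), distance |1-0|+|0-0| = 1
Tile 6: at (1,1), goal (1,2), distance |1-1|+|1-2| = 1
Tile 7: at (1,2), goal (2,0), distance |1-2|+|2-0| = 3
Tile 4: at (2,0), goal (1,0), distance |2-1|+|0-0| = 1
Tile 3: at (2,2), goal (0,2), distance |2-0|+|2-2| = 2
Sum: 3 + 1 + 1 + 1 + 1 + 3 + 1 + 2 = 13

Answer: 13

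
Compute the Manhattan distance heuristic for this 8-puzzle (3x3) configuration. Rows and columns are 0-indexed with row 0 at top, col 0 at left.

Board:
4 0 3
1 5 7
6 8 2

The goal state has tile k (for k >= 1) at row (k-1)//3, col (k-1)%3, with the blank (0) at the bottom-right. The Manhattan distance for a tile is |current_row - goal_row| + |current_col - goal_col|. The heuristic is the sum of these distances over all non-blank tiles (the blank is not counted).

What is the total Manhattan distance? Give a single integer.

Tile 4: (0,0)->(1,0) = 1
Tile 3: (0,2)->(0,2) = 0
Tile 1: (1,0)->(0,0) = 1
Tile 5: (1,1)->(1,1) = 0
Tile 7: (1,2)->(2,0) = 3
Tile 6: (2,0)->(1,2) = 3
Tile 8: (2,1)->(2,1) = 0
Tile 2: (2,2)->(0,1) = 3
Sum: 1 + 0 + 1 + 0 + 3 + 3 + 0 + 3 = 11

Answer: 11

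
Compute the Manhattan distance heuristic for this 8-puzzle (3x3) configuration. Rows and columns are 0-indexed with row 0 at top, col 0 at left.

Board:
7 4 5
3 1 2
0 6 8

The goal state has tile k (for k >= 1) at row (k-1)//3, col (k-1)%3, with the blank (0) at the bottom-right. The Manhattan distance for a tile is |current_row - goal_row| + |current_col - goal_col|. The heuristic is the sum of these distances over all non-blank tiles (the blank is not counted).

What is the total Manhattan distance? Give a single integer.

Answer: 16

Derivation:
Tile 7: at (0,0), goal (2,0), distance |0-2|+|0-0| = 2
Tile 4: at (0,1), goal (1,0), distance |0-1|+|1-0| = 2
Tile 5: at (0,2), goal (1,1), distance |0-1|+|2-1| = 2
Tile 3: at (1,0), goal (0,2), distance |1-0|+|0-2| = 3
Tile 1: at (1,1), goal (0,0), distance |1-0|+|1-0| = 2
Tile 2: at (1,2), goal (0,1), distance |1-0|+|2-1| = 2
Tile 6: at (2,1), goal (1,2), distance |2-1|+|1-2| = 2
Tile 8: at (2,2), goal (2,1), distance |2-2|+|2-1| = 1
Sum: 2 + 2 + 2 + 3 + 2 + 2 + 2 + 1 = 16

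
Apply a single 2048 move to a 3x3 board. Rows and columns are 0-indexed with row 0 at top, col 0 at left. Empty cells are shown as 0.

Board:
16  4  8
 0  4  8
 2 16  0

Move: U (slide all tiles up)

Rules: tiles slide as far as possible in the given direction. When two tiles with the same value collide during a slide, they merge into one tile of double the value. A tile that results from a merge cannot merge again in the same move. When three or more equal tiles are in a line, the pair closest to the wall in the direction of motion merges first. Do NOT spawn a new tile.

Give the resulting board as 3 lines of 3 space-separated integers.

Slide up:
col 0: [16, 0, 2] -> [16, 2, 0]
col 1: [4, 4, 16] -> [8, 16, 0]
col 2: [8, 8, 0] -> [16, 0, 0]

Answer: 16  8 16
 2 16  0
 0  0  0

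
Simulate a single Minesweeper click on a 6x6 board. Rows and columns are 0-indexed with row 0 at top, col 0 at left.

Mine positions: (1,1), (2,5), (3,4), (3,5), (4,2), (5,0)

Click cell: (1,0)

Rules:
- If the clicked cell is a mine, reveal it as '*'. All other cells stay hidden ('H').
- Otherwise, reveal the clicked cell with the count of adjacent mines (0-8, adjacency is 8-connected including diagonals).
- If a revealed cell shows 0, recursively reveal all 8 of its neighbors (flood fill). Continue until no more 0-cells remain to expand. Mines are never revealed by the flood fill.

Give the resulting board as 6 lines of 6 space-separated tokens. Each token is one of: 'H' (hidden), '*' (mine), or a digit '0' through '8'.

H H H H H H
1 H H H H H
H H H H H H
H H H H H H
H H H H H H
H H H H H H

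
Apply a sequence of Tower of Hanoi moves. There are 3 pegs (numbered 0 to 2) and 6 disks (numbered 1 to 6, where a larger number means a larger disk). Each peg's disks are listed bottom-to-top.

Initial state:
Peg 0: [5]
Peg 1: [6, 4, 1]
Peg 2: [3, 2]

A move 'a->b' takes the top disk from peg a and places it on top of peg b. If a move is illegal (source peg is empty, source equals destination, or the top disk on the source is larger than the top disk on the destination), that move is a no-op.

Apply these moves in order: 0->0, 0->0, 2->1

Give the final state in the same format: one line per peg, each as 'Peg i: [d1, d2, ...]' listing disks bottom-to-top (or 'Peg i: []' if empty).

Answer: Peg 0: [5]
Peg 1: [6, 4, 1]
Peg 2: [3, 2]

Derivation:
After move 1 (0->0):
Peg 0: [5]
Peg 1: [6, 4, 1]
Peg 2: [3, 2]

After move 2 (0->0):
Peg 0: [5]
Peg 1: [6, 4, 1]
Peg 2: [3, 2]

After move 3 (2->1):
Peg 0: [5]
Peg 1: [6, 4, 1]
Peg 2: [3, 2]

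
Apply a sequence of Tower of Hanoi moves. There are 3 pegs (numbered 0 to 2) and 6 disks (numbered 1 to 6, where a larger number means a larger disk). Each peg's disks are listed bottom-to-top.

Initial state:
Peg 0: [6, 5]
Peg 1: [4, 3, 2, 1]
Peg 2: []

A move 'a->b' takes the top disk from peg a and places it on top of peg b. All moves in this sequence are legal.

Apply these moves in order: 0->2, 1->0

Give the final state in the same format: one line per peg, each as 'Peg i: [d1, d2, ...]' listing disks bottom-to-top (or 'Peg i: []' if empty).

After move 1 (0->2):
Peg 0: [6]
Peg 1: [4, 3, 2, 1]
Peg 2: [5]

After move 2 (1->0):
Peg 0: [6, 1]
Peg 1: [4, 3, 2]
Peg 2: [5]

Answer: Peg 0: [6, 1]
Peg 1: [4, 3, 2]
Peg 2: [5]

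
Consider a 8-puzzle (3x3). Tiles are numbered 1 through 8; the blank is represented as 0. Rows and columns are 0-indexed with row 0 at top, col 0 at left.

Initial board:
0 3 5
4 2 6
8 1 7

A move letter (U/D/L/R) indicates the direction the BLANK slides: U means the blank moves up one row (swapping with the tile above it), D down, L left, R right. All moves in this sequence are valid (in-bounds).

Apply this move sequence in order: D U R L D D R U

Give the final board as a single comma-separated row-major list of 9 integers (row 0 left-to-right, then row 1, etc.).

Answer: 4, 3, 5, 8, 0, 6, 1, 2, 7

Derivation:
After move 1 (D):
4 3 5
0 2 6
8 1 7

After move 2 (U):
0 3 5
4 2 6
8 1 7

After move 3 (R):
3 0 5
4 2 6
8 1 7

After move 4 (L):
0 3 5
4 2 6
8 1 7

After move 5 (D):
4 3 5
0 2 6
8 1 7

After move 6 (D):
4 3 5
8 2 6
0 1 7

After move 7 (R):
4 3 5
8 2 6
1 0 7

After move 8 (U):
4 3 5
8 0 6
1 2 7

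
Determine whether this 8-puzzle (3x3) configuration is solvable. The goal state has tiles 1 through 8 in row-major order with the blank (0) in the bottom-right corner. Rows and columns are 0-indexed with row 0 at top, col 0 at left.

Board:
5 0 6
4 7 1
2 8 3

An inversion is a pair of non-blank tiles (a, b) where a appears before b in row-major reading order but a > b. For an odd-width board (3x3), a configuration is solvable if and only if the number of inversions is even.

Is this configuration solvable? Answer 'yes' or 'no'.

Answer: no

Derivation:
Inversions (pairs i<j in row-major order where tile[i] > tile[j] > 0): 15
15 is odd, so the puzzle is not solvable.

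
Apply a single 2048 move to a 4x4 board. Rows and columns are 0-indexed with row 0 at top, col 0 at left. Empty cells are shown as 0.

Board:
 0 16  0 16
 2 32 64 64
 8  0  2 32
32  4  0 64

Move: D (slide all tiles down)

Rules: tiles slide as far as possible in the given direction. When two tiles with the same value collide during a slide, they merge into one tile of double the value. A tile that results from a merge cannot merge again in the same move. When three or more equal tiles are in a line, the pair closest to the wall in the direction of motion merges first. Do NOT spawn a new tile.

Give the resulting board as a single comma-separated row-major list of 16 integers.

Slide down:
col 0: [0, 2, 8, 32] -> [0, 2, 8, 32]
col 1: [16, 32, 0, 4] -> [0, 16, 32, 4]
col 2: [0, 64, 2, 0] -> [0, 0, 64, 2]
col 3: [16, 64, 32, 64] -> [16, 64, 32, 64]

Answer: 0, 0, 0, 16, 2, 16, 0, 64, 8, 32, 64, 32, 32, 4, 2, 64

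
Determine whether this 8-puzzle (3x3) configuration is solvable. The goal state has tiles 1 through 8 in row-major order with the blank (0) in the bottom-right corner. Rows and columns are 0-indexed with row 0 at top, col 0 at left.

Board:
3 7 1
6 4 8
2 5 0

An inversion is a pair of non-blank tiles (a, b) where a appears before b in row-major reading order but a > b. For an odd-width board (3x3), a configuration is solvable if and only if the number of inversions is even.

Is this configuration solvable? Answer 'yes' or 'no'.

Inversions (pairs i<j in row-major order where tile[i] > tile[j] > 0): 13
13 is odd, so the puzzle is not solvable.

Answer: no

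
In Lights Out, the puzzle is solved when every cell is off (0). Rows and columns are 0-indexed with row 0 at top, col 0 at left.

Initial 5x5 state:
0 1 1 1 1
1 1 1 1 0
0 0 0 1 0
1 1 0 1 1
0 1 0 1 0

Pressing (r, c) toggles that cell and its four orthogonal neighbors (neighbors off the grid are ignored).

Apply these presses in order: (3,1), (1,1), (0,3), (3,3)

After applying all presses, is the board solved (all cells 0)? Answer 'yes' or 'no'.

Answer: yes

Derivation:
After press 1 at (3,1):
0 1 1 1 1
1 1 1 1 0
0 1 0 1 0
0 0 1 1 1
0 0 0 1 0

After press 2 at (1,1):
0 0 1 1 1
0 0 0 1 0
0 0 0 1 0
0 0 1 1 1
0 0 0 1 0

After press 3 at (0,3):
0 0 0 0 0
0 0 0 0 0
0 0 0 1 0
0 0 1 1 1
0 0 0 1 0

After press 4 at (3,3):
0 0 0 0 0
0 0 0 0 0
0 0 0 0 0
0 0 0 0 0
0 0 0 0 0

Lights still on: 0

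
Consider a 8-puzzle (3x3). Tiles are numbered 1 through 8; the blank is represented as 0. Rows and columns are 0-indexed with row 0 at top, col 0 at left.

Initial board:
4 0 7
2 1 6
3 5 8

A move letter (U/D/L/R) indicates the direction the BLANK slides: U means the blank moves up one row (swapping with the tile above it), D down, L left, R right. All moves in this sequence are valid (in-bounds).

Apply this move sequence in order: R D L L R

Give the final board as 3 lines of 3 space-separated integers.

Answer: 4 7 6
2 0 1
3 5 8

Derivation:
After move 1 (R):
4 7 0
2 1 6
3 5 8

After move 2 (D):
4 7 6
2 1 0
3 5 8

After move 3 (L):
4 7 6
2 0 1
3 5 8

After move 4 (L):
4 7 6
0 2 1
3 5 8

After move 5 (R):
4 7 6
2 0 1
3 5 8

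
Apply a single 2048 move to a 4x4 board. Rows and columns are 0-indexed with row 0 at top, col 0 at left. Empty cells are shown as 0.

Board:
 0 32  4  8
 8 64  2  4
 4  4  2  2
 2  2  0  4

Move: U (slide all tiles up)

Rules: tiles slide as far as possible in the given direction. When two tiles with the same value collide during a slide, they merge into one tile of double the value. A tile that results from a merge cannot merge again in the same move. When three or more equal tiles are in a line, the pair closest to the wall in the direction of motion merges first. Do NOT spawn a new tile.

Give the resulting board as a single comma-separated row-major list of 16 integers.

Answer: 8, 32, 4, 8, 4, 64, 4, 4, 2, 4, 0, 2, 0, 2, 0, 4

Derivation:
Slide up:
col 0: [0, 8, 4, 2] -> [8, 4, 2, 0]
col 1: [32, 64, 4, 2] -> [32, 64, 4, 2]
col 2: [4, 2, 2, 0] -> [4, 4, 0, 0]
col 3: [8, 4, 2, 4] -> [8, 4, 2, 4]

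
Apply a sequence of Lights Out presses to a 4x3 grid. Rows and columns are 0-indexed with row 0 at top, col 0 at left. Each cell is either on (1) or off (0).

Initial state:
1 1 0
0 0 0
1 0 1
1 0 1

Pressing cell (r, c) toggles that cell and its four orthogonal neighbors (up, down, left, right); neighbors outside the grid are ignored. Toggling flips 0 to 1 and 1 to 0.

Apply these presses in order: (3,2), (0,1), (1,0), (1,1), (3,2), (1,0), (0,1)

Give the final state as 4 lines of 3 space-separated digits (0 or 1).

Answer: 1 0 0
1 1 1
1 1 1
1 0 1

Derivation:
After press 1 at (3,2):
1 1 0
0 0 0
1 0 0
1 1 0

After press 2 at (0,1):
0 0 1
0 1 0
1 0 0
1 1 0

After press 3 at (1,0):
1 0 1
1 0 0
0 0 0
1 1 0

After press 4 at (1,1):
1 1 1
0 1 1
0 1 0
1 1 0

After press 5 at (3,2):
1 1 1
0 1 1
0 1 1
1 0 1

After press 6 at (1,0):
0 1 1
1 0 1
1 1 1
1 0 1

After press 7 at (0,1):
1 0 0
1 1 1
1 1 1
1 0 1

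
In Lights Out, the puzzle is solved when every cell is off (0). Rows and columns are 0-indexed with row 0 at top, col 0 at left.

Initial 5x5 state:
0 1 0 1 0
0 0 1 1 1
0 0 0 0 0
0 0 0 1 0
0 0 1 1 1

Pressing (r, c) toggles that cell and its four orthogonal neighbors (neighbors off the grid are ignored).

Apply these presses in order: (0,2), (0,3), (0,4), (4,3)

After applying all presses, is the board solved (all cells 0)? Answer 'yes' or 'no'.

Answer: yes

Derivation:
After press 1 at (0,2):
0 0 1 0 0
0 0 0 1 1
0 0 0 0 0
0 0 0 1 0
0 0 1 1 1

After press 2 at (0,3):
0 0 0 1 1
0 0 0 0 1
0 0 0 0 0
0 0 0 1 0
0 0 1 1 1

After press 3 at (0,4):
0 0 0 0 0
0 0 0 0 0
0 0 0 0 0
0 0 0 1 0
0 0 1 1 1

After press 4 at (4,3):
0 0 0 0 0
0 0 0 0 0
0 0 0 0 0
0 0 0 0 0
0 0 0 0 0

Lights still on: 0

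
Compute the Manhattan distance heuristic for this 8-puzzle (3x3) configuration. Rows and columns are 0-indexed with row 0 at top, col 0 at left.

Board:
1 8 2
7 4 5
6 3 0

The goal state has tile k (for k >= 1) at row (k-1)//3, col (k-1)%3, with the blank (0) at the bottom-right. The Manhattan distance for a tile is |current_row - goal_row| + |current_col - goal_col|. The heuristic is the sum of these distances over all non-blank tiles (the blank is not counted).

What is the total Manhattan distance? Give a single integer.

Tile 1: (0,0)->(0,0) = 0
Tile 8: (0,1)->(2,1) = 2
Tile 2: (0,2)->(0,1) = 1
Tile 7: (1,0)->(2,0) = 1
Tile 4: (1,1)->(1,0) = 1
Tile 5: (1,2)->(1,1) = 1
Tile 6: (2,0)->(1,2) = 3
Tile 3: (2,1)->(0,2) = 3
Sum: 0 + 2 + 1 + 1 + 1 + 1 + 3 + 3 = 12

Answer: 12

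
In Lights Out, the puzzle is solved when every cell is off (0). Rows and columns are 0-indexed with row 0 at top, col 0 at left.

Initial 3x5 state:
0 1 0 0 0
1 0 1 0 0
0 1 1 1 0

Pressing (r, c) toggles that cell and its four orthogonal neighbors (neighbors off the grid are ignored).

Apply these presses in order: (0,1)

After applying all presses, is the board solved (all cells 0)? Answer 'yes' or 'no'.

Answer: no

Derivation:
After press 1 at (0,1):
1 0 1 0 0
1 1 1 0 0
0 1 1 1 0

Lights still on: 8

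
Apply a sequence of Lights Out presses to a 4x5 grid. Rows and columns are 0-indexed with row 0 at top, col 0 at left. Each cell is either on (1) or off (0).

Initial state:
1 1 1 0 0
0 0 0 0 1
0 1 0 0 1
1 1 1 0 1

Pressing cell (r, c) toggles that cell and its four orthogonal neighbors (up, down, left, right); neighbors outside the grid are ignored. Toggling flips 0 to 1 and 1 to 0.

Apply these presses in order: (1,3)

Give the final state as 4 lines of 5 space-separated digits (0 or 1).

Answer: 1 1 1 1 0
0 0 1 1 0
0 1 0 1 1
1 1 1 0 1

Derivation:
After press 1 at (1,3):
1 1 1 1 0
0 0 1 1 0
0 1 0 1 1
1 1 1 0 1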